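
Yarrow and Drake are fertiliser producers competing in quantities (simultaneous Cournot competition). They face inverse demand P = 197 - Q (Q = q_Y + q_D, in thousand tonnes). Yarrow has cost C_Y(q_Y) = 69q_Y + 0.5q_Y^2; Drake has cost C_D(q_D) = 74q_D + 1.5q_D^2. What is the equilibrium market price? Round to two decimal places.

142.86

Yarrow's profit: π_Y = (197 - Q)q_Y - (69q_Y + (1/2)q_Y²). Setting ∂π_Y/∂q_Y = 0: 128 - 3q_Y - (q_D) = 0.
Drake's first-order condition: 123 - 5q_D - (q_Y) = 0.
So q_Y = (128 - q_D)/3 and q_D = (123 - q_Y)/5.
Substituting one into the other gives q_Y = 517/14 and q_D = 241/14.
Total output Q = 379/7, so price P = 197 - 379/7 = 1000/7.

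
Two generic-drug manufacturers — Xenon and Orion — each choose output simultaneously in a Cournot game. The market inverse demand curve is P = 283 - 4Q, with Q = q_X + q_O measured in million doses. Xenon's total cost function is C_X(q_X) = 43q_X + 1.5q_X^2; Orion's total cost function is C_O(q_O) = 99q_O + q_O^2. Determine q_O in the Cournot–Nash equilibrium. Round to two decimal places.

11.32

Xenon's profit: π_X = (283 - 4Q)q_X - (43q_X + (3/2)q_X²). Setting ∂π_X/∂q_X = 0: 240 - 11q_X - 4(q_O) = 0.
Orion's first-order condition: 184 - 10q_O - 4(q_X) = 0.
Rearranging gives the reaction functions q_X = (240 - 4q_O)/11 and q_O = (184 - 4q_X)/10.
Substituting one into the other gives q_X = 832/47 and q_O = 532/47.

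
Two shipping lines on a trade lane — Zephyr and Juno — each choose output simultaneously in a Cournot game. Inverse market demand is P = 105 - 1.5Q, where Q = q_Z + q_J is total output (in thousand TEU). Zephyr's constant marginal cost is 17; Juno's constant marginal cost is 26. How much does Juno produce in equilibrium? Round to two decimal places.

Zephyr's profit: π_Z = (105 - 1.5Q)q_Z - (17q_Z). Setting ∂π_Z/∂q_Z = 0: 88 - 3q_Z - (3/2)(q_J) = 0.
Juno's first-order condition: 79 - 3q_J - (3/2)(q_Z) = 0.
So q_Z = (88 - (3/2)q_J)/3 and q_J = (79 - (3/2)q_Z)/3.
Solving the pair: q_Z = 194/9, q_J = 140/9.

15.56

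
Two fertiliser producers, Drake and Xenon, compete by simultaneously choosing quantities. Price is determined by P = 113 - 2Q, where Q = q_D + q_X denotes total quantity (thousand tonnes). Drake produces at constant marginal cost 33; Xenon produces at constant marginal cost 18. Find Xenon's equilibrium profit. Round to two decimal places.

Drake's profit: π_D = (113 - 2Q)q_D - (33q_D). Setting ∂π_D/∂q_D = 0: 80 - 4q_D - 2(q_X) = 0.
Xenon's first-order condition: 95 - 4q_X - 2(q_D) = 0.
So q_D = (80 - 2q_X)/4 and q_X = (95 - 2q_D)/4.
Solving the pair: q_D = 65/6, q_X = 55/3.
Price P = 113 - 2·(175/6) = 164/3.
Xenon's profit: (164/3 - 18)·(55/3) = 672.2222.

672.22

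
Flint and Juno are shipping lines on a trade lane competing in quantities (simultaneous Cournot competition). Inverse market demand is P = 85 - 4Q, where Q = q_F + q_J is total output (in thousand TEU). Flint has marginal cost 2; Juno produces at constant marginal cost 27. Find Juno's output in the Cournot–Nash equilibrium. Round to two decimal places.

2.75

Flint's profit: π_F = (85 - 4Q)q_F - (2q_F). Setting ∂π_F/∂q_F = 0: 83 - 8q_F - 4(q_J) = 0.
Juno's first-order condition: 58 - 8q_J - 4(q_F) = 0.
So q_F = (83 - 4q_J)/8 and q_J = (58 - 4q_F)/8.
Solving the pair: q_F = 9, q_J = 11/4.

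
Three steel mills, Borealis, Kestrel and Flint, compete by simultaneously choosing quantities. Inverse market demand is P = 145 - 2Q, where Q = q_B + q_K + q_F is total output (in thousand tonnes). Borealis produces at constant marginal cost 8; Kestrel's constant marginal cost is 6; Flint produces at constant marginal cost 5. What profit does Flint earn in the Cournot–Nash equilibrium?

648

Borealis's profit: π_B = (145 - 2Q)q_B - (8q_B). Setting ∂π_B/∂q_B = 0: 137 - 4q_B - 2(q_K + q_F) = 0.
Kestrel's first-order condition: 139 - 4q_K - 2(q_B + q_F) = 0.
Flint's first-order condition: 140 - 4q_F - 2(q_B + q_K) = 0.
Summing all 3 equations gives 416 − 8Q = 0, hence Q = 52.
Back-substituting: q_B = (137 − 104)/2 = 33/2, q_K = (139 − 104)/2 = 35/2, q_F = (140 − 104)/2 = 18.
Price P = 145 - 2·52 = 41.
Flint's profit: (41 - 5)·18 = 648.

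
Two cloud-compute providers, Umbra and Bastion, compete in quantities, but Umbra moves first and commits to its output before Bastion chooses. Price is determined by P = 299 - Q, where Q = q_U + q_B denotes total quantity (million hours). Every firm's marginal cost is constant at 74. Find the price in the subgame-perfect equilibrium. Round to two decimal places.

The follower Bastion best-responds to any q_U: π_B = (299 - Q)q_B - 74q_B.
Setting the follower's marginal profit to zero, 225 - q_U - 2q_B = 0, i.e. q_B = (225 - q_U)/2.
The leader anticipates this reaction. Substituting into P = 299 - Q gives P = 373/2 - (1/2)q_U, so π_U = (373/2 - (1/2)q_U)q_U - 74q_U.
Leader FOC: 225/2 - q_U = 0, so q_U = 225/2.
Then q_B = (225 - 225/2)/2 = 225/4.
Total output Q = 675/4, so price P = 299 - 675/4 = 521/4.

130.25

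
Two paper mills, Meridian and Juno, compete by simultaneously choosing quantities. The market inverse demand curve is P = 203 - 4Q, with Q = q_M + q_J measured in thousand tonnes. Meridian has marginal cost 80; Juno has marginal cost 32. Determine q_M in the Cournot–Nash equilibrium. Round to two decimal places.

Meridian's profit: π_M = (203 - 4Q)q_M - (80q_M). Setting ∂π_M/∂q_M = 0: 123 - 8q_M - 4(q_J) = 0.
Juno's first-order condition: 171 - 8q_J - 4(q_M) = 0.
Best responses: q_M = (123 - 4q_J)/8, q_J = (171 - 4q_M)/8.
Solving the pair: q_M = 25/4, q_J = 73/4.

6.25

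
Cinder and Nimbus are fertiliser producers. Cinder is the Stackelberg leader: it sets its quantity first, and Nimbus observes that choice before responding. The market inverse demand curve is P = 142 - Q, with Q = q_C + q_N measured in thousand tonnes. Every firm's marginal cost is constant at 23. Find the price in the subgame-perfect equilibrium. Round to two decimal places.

The follower Nimbus best-responds to any q_C: π_N = (142 - Q)q_N - 23q_N.
Setting the follower's marginal profit to zero, 119 - q_C - 2q_N = 0, i.e. q_N = (119 - q_C)/2.
Cinder substitutes q_N(q_C) into its own profit: π_C = q_C(142 - q_C - (119 - q_C)/2) - 23q_C = (165/2 - (1/2)q_C)q_C - 23q_C.
The leader's first-order condition 119/2 - q_C = 0 yields q_C = 119/2.
Then q_N = (119 - 119/2)/2 = 119/4.
Total output Q = 357/4, so price P = 142 - 357/4 = 211/4.

52.75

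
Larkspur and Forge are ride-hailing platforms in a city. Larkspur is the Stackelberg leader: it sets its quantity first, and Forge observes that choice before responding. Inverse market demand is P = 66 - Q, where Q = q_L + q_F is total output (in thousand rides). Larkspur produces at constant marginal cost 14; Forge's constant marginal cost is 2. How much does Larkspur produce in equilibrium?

The follower Forge best-responds to any q_L: π_F = (66 - Q)q_F - 2q_F.
Setting the follower's marginal profit to zero, 64 - q_L - 2q_F = 0, i.e. q_F = (64 - q_L)/2.
The leader anticipates this reaction. Substituting into P = 66 - Q gives P = 34 - (1/2)q_L, so π_L = (34 - (1/2)q_L)q_L - 14q_L.
The leader's first-order condition 20 - q_L = 0 yields q_L = 20.
Then q_F = (64 - 20)/2 = 22.

20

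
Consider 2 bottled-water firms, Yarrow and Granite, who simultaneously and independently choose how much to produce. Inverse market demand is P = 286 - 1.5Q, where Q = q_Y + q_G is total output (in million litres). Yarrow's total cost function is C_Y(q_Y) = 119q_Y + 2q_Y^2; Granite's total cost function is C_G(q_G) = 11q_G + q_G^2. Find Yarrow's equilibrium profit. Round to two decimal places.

Yarrow's profit: π_Y = (286 - 1.5Q)q_Y - (119q_Y + 2q_Y²). Setting ∂π_Y/∂q_Y = 0: 167 - 7q_Y - (3/2)(q_G) = 0.
Granite's first-order condition: 275 - 5q_G - (3/2)(q_Y) = 0.
So q_Y = (167 - (3/2)q_G)/7 and q_G = (275 - (3/2)q_Y)/5.
Solving the pair: q_Y = 1690/131, q_G = 51.1298.
Price P = 286 - (3/2)·64.0305 = 189.9542.
Yarrow's profit: 189.9542·(1690/131) - 119·(1690/131) - 2(1690/131)² = 582.5039.

582.50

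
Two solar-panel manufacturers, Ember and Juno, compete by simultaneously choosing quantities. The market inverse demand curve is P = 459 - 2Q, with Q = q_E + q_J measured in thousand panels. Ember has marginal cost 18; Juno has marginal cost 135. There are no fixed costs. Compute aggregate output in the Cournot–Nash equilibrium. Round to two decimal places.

Ember's profit: π_E = (459 - 2Q)q_E - (18q_E). Setting ∂π_E/∂q_E = 0: 441 - 4q_E - 2(q_J) = 0.
Juno's first-order condition: 324 - 4q_J - 2(q_E) = 0.
Best responses: q_E = (441 - 2q_J)/4, q_J = (324 - 2q_E)/4.
Substituting one into the other gives q_E = 93 and q_J = 69/2.
Total output Q = 93 + 69/2 = 255/2.

127.50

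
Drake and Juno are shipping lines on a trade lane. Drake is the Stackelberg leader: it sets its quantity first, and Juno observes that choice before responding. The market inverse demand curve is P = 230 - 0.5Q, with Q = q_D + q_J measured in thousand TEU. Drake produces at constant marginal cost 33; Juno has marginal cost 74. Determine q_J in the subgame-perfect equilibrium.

37

Solve by backward induction. Given q_D, the follower Juno maximises π_J = (230 - (1/2)q_D - (1/2)q_J)q_J - 74q_J.
∂π_J/∂q_J = 156 - (1/2)q_D - q_J = 0 gives the reaction function q_J = (156 - (1/2)q_D).
The leader anticipates this reaction. Substituting into P = 230 - 0.5Q gives P = 152 - (1/4)q_D, so π_D = (152 - (1/4)q_D)q_D - 33q_D.
The leader's first-order condition 119 - (1/2)q_D = 0 yields q_D = 238.
Then q_J = (156 - (1/2)·238) = 37.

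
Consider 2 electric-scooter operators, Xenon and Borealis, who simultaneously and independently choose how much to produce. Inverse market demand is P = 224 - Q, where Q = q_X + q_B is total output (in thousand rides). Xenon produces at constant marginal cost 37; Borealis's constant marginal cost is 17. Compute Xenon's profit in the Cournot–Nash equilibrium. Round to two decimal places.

Xenon's profit: π_X = (224 - Q)q_X - (37q_X). Setting ∂π_X/∂q_X = 0: 187 - 2q_X - (q_B) = 0.
Borealis's first-order condition: 207 - 2q_B - (q_X) = 0.
So q_X = (187 - q_B)/2 and q_B = (207 - q_X)/2.
Solving the pair: q_X = 167/3, q_B = 227/3.
Price P = 224 - 394/3 = 278/3.
Xenon's profit: (278/3 - 37)·(167/3) = 3098.7778.

3098.78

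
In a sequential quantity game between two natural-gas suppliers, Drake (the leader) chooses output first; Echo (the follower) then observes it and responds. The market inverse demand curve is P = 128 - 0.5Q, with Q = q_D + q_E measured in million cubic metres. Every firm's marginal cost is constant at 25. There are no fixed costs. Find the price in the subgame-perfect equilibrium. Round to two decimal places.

50.75

The follower Echo best-responds to any q_D: π_E = (128 - 0.5Q)q_E - 25q_E.
∂π_E/∂q_E = 103 - (1/2)q_D - q_E = 0 gives the reaction function q_E = (103 - (1/2)q_D).
Drake substitutes q_E(q_D) into its own profit: π_D = q_D(128 - (1/2)q_D - (103 - (1/2)q_D)/2) - 25q_D = (153/2 - (1/4)q_D)q_D - 25q_D.
The leader's first-order condition 103/2 - (1/2)q_D = 0 yields q_D = 103.
Then q_E = (103 - (1/2)·103) = 103/2.
Total output Q = 309/2, so price P = 128 - (1/2)·(309/2) = 203/4.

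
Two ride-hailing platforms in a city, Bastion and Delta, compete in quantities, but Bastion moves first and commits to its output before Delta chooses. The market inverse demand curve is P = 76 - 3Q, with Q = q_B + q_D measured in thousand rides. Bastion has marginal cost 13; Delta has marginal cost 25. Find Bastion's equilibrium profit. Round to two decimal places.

234.38

Solve by backward induction. Given q_B, the follower Delta maximises π_D = (76 - 3q_B - 3q_D)q_D - 25q_D.
Follower FOC: 51 - 3q_B - 6q_D = 0, so q_D(q_B) = (51 - 3q_B)/6.
The leader anticipates this reaction. Substituting into P = 76 - 3Q gives P = 101/2 - (3/2)q_B, so π_B = (101/2 - (3/2)q_B)q_B - 13q_B.
Leader FOC: 75/2 - 3q_B = 0, so q_B = 25/2.
Then q_D = (51 - 3·(25/2))/6 = 9/4.
Price P = 76 - 3·(59/4) = 127/4.
Bastion's profit: (127/4 - 13)·(25/2) = 1875/8.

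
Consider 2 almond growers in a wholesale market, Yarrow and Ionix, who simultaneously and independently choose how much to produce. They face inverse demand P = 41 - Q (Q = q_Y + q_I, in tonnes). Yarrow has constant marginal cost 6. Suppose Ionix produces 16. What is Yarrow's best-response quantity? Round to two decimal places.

9.50

With the rival's output fixed at 16, Yarrow's profit is π_Y = (41 - 16 - q_Y)q_Y - (6q_Y) = (25 - q_Y)q_Y - (6q_Y).
∂π_Y/∂q_Y = 19 - 2q_Y = 0, so q_Y = 19/2.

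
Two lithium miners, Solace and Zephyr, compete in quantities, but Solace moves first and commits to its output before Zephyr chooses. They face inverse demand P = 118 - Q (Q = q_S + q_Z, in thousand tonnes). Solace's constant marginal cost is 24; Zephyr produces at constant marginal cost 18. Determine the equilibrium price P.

The follower Zephyr best-responds to any q_S: π_Z = (118 - Q)q_Z - 18q_Z.
∂π_Z/∂q_Z = 100 - q_S - 2q_Z = 0 gives the reaction function q_Z = (100 - q_S)/2.
Solace substitutes q_Z(q_S) into its own profit: π_S = q_S(118 - q_S - (100 - q_S)/2) - 24q_S = (68 - (1/2)q_S)q_S - 24q_S.
Maximising: ∂π_S/∂q_S = 44 - q_S = 0, giving q_S = 44.
Then q_Z = (100 - 44)/2 = 28.
Total output Q = 72, so price P = 118 - 72 = 46.

46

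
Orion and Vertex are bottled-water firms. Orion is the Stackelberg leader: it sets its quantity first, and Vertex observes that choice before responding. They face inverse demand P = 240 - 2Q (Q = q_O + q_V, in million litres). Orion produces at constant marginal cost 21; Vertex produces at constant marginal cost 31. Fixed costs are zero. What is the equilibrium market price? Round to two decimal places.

Solve by backward induction. Given q_O, the follower Vertex maximises π_V = (240 - 2q_O - 2q_V)q_V - 31q_V.
∂π_V/∂q_V = 209 - 2q_O - 4q_V = 0 gives the reaction function q_V = (209 - 2q_O)/4.
Orion substitutes q_V(q_O) into its own profit: π_O = q_O(240 - 2q_O - (209 - 2q_O)/2) - 21q_O = (271/2 - q_O)q_O - 21q_O.
Maximising: ∂π_O/∂q_O = 229/2 - 2q_O = 0, giving q_O = 229/4.
Then q_V = (209 - 2·(229/4))/4 = 189/8.
Total output Q = 647/8, so price P = 240 - 2·(647/8) = 313/4.

78.25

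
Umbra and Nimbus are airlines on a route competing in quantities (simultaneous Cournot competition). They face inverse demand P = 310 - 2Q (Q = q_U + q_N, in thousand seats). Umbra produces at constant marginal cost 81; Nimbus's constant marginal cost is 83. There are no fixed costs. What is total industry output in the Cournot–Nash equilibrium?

76

Umbra's profit: π_U = (310 - 2Q)q_U - (81q_U). Setting ∂π_U/∂q_U = 0: 229 - 4q_U - 2(q_N) = 0.
Nimbus's profit: π_N = (310 - 2Q)q_N - (83q_N). Setting ∂π_N/∂q_N = 0: 227 - 4q_N - 2(q_U) = 0.
Rearranging gives the reaction functions q_U = (229 - 2q_N)/4 and q_N = (227 - 2q_U)/4.
Substituting one into the other gives q_U = 77/2 and q_N = 75/2.
Total output Q = 77/2 + 75/2 = 76.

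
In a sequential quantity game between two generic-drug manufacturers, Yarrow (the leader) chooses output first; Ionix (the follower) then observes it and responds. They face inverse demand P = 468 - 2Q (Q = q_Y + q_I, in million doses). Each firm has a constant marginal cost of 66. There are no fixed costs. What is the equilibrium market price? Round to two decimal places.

The follower Ionix best-responds to any q_Y: π_I = (468 - 2Q)q_I - 66q_I.
Setting the follower's marginal profit to zero, 402 - 2q_Y - 4q_I = 0, i.e. q_I = (402 - 2q_Y)/4.
Yarrow substitutes q_I(q_Y) into its own profit: π_Y = q_Y(468 - 2q_Y - (402 - 2q_Y)/2) - 66q_Y = (267 - q_Y)q_Y - 66q_Y.
Maximising: ∂π_Y/∂q_Y = 201 - 2q_Y = 0, giving q_Y = 201/2.
Then q_I = (402 - 2·(201/2))/4 = 201/4.
Total output Q = 603/4, so price P = 468 - 2·(603/4) = 333/2.

166.50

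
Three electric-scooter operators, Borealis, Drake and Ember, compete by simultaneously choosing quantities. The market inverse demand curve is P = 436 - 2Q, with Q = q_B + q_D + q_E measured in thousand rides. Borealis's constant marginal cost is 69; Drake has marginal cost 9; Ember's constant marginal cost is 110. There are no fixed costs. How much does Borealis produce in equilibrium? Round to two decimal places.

43.50

Borealis's profit: π_B = (436 - 2Q)q_B - (69q_B). Setting ∂π_B/∂q_B = 0: 367 - 4q_B - 2(q_D + q_E) = 0.
Drake's first-order condition: 427 - 4q_D - 2(q_B + q_E) = 0.
Ember's first-order condition: 326 - 4q_E - 2(q_B + q_D) = 0.
Adding the 3 first-order conditions: 1120 − 8Q = 0, so Q = 140.
Back-substituting: q_B = (367 − 280)/2 = 87/2, q_D = (427 − 280)/2 = 147/2, q_E = (326 − 280)/2 = 23.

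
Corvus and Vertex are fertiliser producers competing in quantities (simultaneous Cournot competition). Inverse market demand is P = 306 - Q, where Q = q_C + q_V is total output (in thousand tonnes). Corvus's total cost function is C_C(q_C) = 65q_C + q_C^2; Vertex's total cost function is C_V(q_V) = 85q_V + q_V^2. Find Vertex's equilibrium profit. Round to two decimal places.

3675.10

Corvus's profit: π_C = (306 - Q)q_C - (65q_C + q_C²). Setting ∂π_C/∂q_C = 0: 241 - 4q_C - (q_V) = 0.
Vertex's profit: π_V = (306 - Q)q_V - (85q_V + q_V²). Setting ∂π_V/∂q_V = 0: 221 - 4q_V - (q_C) = 0.
Rearranging gives the reaction functions q_C = (241 - q_V)/4 and q_V = (221 - q_C)/4.
Substituting one into the other gives q_C = 743/15 and q_V = 643/15.
Price P = 306 - 462/5 = 1068/5.
Vertex's profit: (1068/5)·(643/15) - 85·(643/15) - (643/15)² = 3675.1022.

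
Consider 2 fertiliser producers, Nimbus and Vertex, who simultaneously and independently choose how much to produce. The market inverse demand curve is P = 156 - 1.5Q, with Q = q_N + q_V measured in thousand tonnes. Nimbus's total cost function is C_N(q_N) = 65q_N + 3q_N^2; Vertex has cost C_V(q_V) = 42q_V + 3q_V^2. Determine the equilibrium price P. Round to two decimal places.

126.71

Nimbus's profit: π_N = (156 - 1.5Q)q_N - (65q_N + 3q_N²). Setting ∂π_N/∂q_N = 0: 91 - 9q_N - (3/2)(q_V) = 0.
Vertex's first-order condition: 114 - 9q_V - (3/2)(q_N) = 0.
So q_N = (91 - (3/2)q_V)/9 and q_V = (114 - (3/2)q_N)/9.
Solving the pair: q_N = 288/35, q_V = 1186/105.
Total output Q = 410/21, so price P = 156 - (3/2)·(410/21) = 887/7.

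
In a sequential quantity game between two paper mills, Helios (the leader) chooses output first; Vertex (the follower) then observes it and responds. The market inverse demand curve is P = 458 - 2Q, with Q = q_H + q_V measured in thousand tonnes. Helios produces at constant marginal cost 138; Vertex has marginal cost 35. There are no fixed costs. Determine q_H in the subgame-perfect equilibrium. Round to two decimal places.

54.25

The follower Vertex best-responds to any q_H: π_V = (458 - 2Q)q_V - 35q_V.
∂π_V/∂q_V = 423 - 2q_H - 4q_V = 0 gives the reaction function q_V = (423 - 2q_H)/4.
The leader anticipates this reaction. Substituting into P = 458 - 2Q gives P = 493/2 - q_H, so π_H = (493/2 - q_H)q_H - 138q_H.
Maximising: ∂π_H/∂q_H = 217/2 - 2q_H = 0, giving q_H = 217/4.
Then q_V = (423 - 2·(217/4))/4 = 629/8.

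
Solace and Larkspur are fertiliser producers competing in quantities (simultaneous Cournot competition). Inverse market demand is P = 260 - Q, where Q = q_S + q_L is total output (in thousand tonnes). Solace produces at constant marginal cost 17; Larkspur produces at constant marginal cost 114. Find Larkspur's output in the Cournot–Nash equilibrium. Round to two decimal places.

16.33

Solace's profit: π_S = (260 - Q)q_S - (17q_S). Setting ∂π_S/∂q_S = 0: 243 - 2q_S - (q_L) = 0.
Larkspur's profit: π_L = (260 - Q)q_L - (114q_L). Setting ∂π_L/∂q_L = 0: 146 - 2q_L - (q_S) = 0.
Rearranging gives the reaction functions q_S = (243 - q_L)/2 and q_L = (146 - q_S)/2.
Solving the pair: q_S = 340/3, q_L = 49/3.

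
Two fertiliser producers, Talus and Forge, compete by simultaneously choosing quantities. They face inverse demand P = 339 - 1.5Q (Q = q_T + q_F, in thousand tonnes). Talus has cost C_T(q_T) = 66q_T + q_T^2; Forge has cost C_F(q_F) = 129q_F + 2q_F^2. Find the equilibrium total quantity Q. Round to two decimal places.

Talus's profit: π_T = (339 - 1.5Q)q_T - (66q_T + q_T²). Setting ∂π_T/∂q_T = 0: 273 - 5q_T - (3/2)(q_F) = 0.
Forge's profit: π_F = (339 - 1.5Q)q_F - (129q_F + 2q_F²). Setting ∂π_F/∂q_F = 0: 210 - 7q_F - (3/2)(q_T) = 0.
Best responses: q_T = (273 - (3/2)q_F)/5, q_F = (210 - (3/2)q_T)/7.
Solving the pair: q_T = 48.7328, q_F = 19.5573.
Total output Q = 48.7328 + 19.5573 = 68.2901.

68.29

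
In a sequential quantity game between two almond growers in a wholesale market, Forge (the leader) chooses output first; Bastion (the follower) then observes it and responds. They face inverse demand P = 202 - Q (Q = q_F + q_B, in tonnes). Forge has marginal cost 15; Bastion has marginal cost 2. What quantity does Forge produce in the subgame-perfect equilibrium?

87

Solve by backward induction. Given q_F, the follower Bastion maximises π_B = (202 - q_F - q_B)q_B - 2q_B.
Follower FOC: 200 - q_F - 2q_B = 0, so q_B(q_F) = (200 - q_F)/2.
The leader anticipates this reaction. Substituting into P = 202 - Q gives P = 102 - (1/2)q_F, so π_F = (102 - (1/2)q_F)q_F - 15q_F.
Maximising: ∂π_F/∂q_F = 87 - q_F = 0, giving q_F = 87.
Then q_B = (200 - 87)/2 = 113/2.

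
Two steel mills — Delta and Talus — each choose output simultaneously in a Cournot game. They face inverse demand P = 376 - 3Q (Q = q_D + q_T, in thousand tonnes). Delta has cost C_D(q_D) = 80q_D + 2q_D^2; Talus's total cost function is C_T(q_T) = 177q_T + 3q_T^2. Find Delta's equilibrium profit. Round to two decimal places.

Delta's profit: π_D = (376 - 3Q)q_D - (80q_D + 2q_D²). Setting ∂π_D/∂q_D = 0: 296 - 10q_D - 3(q_T) = 0.
Talus's first-order condition: 199 - 12q_T - 3(q_D) = 0.
So q_D = (296 - 3q_T)/10 and q_T = (199 - 3q_D)/12.
Substituting one into the other gives q_D = 985/37 and q_T = 1102/111.
Price P = 376 - 3·36.5495 = 266.3514.
Delta's profit: 266.3514·(985/37) - 80·(985/37) - 2(985/37)² = 3543.5537.

3543.55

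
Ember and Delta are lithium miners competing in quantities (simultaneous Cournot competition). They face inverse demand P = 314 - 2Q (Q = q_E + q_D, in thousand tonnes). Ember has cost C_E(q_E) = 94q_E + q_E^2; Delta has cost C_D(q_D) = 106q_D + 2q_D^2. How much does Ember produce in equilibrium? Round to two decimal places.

30.55

Ember's profit: π_E = (314 - 2Q)q_E - (94q_E + q_E²). Setting ∂π_E/∂q_E = 0: 220 - 6q_E - 2(q_D) = 0.
Delta's first-order condition: 208 - 8q_D - 2(q_E) = 0.
Rearranging gives the reaction functions q_E = (220 - 2q_D)/6 and q_D = (208 - 2q_E)/8.
Substituting one into the other gives q_E = 336/11 and q_D = 202/11.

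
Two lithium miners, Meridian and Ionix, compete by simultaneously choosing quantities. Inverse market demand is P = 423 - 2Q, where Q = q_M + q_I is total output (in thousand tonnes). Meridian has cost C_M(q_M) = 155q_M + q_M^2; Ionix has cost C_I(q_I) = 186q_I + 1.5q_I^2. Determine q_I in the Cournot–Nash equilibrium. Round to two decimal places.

Meridian's profit: π_M = (423 - 2Q)q_M - (155q_M + q_M²). Setting ∂π_M/∂q_M = 0: 268 - 6q_M - 2(q_I) = 0.
Ionix's first-order condition: 237 - 7q_I - 2(q_M) = 0.
So q_M = (268 - 2q_I)/6 and q_I = (237 - 2q_M)/7.
Solving the pair: q_M = 701/19, q_I = 443/19.

23.32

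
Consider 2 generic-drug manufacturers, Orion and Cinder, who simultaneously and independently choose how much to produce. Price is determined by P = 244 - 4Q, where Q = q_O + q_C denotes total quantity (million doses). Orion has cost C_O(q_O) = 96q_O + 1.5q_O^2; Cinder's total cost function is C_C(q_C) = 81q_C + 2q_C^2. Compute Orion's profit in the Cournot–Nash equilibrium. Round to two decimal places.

Orion's profit: π_O = (244 - 4Q)q_O - (96q_O + (3/2)q_O²). Setting ∂π_O/∂q_O = 0: 148 - 11q_O - 4(q_C) = 0.
Cinder's first-order condition: 163 - 12q_C - 4(q_O) = 0.
Rearranging gives the reaction functions q_O = (148 - 4q_C)/11 and q_C = (163 - 4q_O)/12.
Substituting one into the other gives q_O = 281/29 and q_C = 1201/116.
Price P = 244 - 4·20.0431 = 163.8276.
Orion's profit: 163.8276·(281/29) - 96·(281/29) - (3/2)(281/29)² = 516.3918.

516.39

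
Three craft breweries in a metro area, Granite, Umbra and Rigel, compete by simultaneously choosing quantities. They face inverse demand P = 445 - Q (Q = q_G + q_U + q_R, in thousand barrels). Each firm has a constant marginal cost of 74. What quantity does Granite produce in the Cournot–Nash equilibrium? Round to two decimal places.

A representative firm's profit is π_i = q_i(445 - Q) - 74q_i.
First-order condition (treating rivals' output as given): 371 - 2q_i - Σ_{j≠i} q_j = 0.
By symmetry each firm produces the same amount; substituting Σ_{j≠i} q_j = 2q_i yields q_i = 371/4.

92.75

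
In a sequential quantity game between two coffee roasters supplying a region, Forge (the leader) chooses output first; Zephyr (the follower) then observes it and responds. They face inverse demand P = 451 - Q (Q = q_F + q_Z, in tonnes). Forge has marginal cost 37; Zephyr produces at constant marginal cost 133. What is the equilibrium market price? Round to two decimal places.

164.50

Solve by backward induction. Given q_F, the follower Zephyr maximises π_Z = (451 - q_F - q_Z)q_Z - 133q_Z.
Follower FOC: 318 - q_F - 2q_Z = 0, so q_Z(q_F) = (318 - q_F)/2.
The leader anticipates this reaction. Substituting into P = 451 - Q gives P = 292 - (1/2)q_F, so π_F = (292 - (1/2)q_F)q_F - 37q_F.
Leader FOC: 255 - q_F = 0, so q_F = 255.
Then q_Z = (318 - 255)/2 = 63/2.
Total output Q = 573/2, so price P = 451 - 573/2 = 329/2.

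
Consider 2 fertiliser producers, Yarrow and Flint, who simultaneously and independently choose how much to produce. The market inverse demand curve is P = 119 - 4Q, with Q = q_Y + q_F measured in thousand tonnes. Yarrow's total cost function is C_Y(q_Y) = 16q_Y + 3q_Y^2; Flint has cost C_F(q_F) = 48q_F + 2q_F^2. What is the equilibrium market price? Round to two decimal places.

Yarrow's profit: π_Y = (119 - 4Q)q_Y - (16q_Y + 3q_Y²). Setting ∂π_Y/∂q_Y = 0: 103 - 14q_Y - 4(q_F) = 0.
Flint's profit: π_F = (119 - 4Q)q_F - (48q_F + 2q_F²). Setting ∂π_F/∂q_F = 0: 71 - 12q_F - 4(q_Y) = 0.
So q_Y = (103 - 4q_F)/14 and q_F = (71 - 4q_Y)/12.
Solving the pair: q_Y = 119/19, q_F = 291/76.
Total output Q = 767/76, so price P = 119 - 4·(767/76) = 1494/19.

78.63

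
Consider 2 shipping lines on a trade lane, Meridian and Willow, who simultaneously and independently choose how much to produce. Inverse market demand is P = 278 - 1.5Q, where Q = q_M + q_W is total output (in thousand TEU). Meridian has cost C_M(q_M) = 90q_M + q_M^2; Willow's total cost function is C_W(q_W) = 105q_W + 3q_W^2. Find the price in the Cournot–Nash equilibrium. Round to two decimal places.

207.28

Meridian's profit: π_M = (278 - 1.5Q)q_M - (90q_M + q_M²). Setting ∂π_M/∂q_M = 0: 188 - 5q_M - (3/2)(q_W) = 0.
Willow's profit: π_W = (278 - 1.5Q)q_W - (105q_W + 3q_W²). Setting ∂π_W/∂q_W = 0: 173 - 9q_W - (3/2)(q_M) = 0.
So q_M = (188 - (3/2)q_W)/5 and q_W = (173 - (3/2)q_M)/9.
Substituting one into the other gives q_M = 1910/57 and q_W = 13.6374.
Total output Q = 47.1462, so price P = 278 - (3/2)·47.1462 = 207.2807.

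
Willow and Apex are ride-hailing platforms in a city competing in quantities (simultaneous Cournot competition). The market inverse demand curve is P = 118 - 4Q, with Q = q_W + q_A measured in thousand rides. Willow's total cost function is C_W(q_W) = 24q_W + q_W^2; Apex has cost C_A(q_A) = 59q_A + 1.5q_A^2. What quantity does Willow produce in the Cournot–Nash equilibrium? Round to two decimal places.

8.49

Willow's profit: π_W = (118 - 4Q)q_W - (24q_W + q_W²). Setting ∂π_W/∂q_W = 0: 94 - 10q_W - 4(q_A) = 0.
Apex's first-order condition: 59 - 11q_A - 4(q_W) = 0.
Best responses: q_W = (94 - 4q_A)/10, q_A = (59 - 4q_W)/11.
Solving the pair: q_W = 399/47, q_A = 107/47.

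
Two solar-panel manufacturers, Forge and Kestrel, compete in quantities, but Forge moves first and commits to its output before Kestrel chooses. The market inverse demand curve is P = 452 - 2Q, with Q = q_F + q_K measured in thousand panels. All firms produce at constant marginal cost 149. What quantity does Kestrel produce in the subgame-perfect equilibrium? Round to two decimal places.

The follower Kestrel best-responds to any q_F: π_K = (452 - 2Q)q_K - 149q_K.
Follower FOC: 303 - 2q_F - 4q_K = 0, so q_K(q_F) = (303 - 2q_F)/4.
Forge substitutes q_K(q_F) into its own profit: π_F = q_F(452 - 2q_F - (303 - 2q_F)/2) - 149q_F = (601/2 - q_F)q_F - 149q_F.
The leader's first-order condition 303/2 - 2q_F = 0 yields q_F = 303/4.
Then q_K = (303 - 2·(303/4))/4 = 303/8.

37.88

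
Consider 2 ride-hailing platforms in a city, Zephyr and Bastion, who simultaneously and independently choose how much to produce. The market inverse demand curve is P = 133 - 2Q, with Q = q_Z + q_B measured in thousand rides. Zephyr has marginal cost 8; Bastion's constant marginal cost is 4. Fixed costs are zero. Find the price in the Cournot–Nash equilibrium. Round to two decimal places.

48.33

Zephyr's profit: π_Z = (133 - 2Q)q_Z - (8q_Z). Setting ∂π_Z/∂q_Z = 0: 125 - 4q_Z - 2(q_B) = 0.
Bastion's first-order condition: 129 - 4q_B - 2(q_Z) = 0.
So q_Z = (125 - 2q_B)/4 and q_B = (129 - 2q_Z)/4.
Solving the pair: q_Z = 121/6, q_B = 133/6.
Total output Q = 127/3, so price P = 133 - 2·(127/3) = 145/3.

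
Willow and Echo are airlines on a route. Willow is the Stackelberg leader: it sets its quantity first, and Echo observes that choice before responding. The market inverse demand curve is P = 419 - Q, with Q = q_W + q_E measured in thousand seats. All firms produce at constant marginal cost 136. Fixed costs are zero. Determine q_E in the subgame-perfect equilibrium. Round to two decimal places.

The follower Echo best-responds to any q_W: π_E = (419 - Q)q_E - 136q_E.
Setting the follower's marginal profit to zero, 283 - q_W - 2q_E = 0, i.e. q_E = (283 - q_W)/2.
Willow substitutes q_E(q_W) into its own profit: π_W = q_W(419 - q_W - (283 - q_W)/2) - 136q_W = (555/2 - (1/2)q_W)q_W - 136q_W.
Maximising: ∂π_W/∂q_W = 283/2 - q_W = 0, giving q_W = 283/2.
Then q_E = (283 - 283/2)/2 = 283/4.

70.75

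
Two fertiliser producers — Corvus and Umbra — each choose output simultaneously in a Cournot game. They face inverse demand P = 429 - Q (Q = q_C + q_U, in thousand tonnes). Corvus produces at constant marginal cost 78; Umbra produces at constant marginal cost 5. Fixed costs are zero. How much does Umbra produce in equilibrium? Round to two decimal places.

Corvus's profit: π_C = (429 - Q)q_C - (78q_C). Setting ∂π_C/∂q_C = 0: 351 - 2q_C - (q_U) = 0.
Umbra's first-order condition: 424 - 2q_U - (q_C) = 0.
So q_C = (351 - q_U)/2 and q_U = (424 - q_C)/2.
Solving the pair: q_C = 278/3, q_U = 497/3.

165.67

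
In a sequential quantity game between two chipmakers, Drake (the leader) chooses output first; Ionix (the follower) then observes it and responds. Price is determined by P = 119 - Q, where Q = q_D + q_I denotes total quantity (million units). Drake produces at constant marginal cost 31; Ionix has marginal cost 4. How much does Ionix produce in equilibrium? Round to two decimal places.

The follower Ionix best-responds to any q_D: π_I = (119 - Q)q_I - 4q_I.
Follower FOC: 115 - q_D - 2q_I = 0, so q_I(q_D) = (115 - q_D)/2.
The leader anticipates this reaction. Substituting into P = 119 - Q gives P = 123/2 - (1/2)q_D, so π_D = (123/2 - (1/2)q_D)q_D - 31q_D.
The leader's first-order condition 61/2 - q_D = 0 yields q_D = 61/2.
Then q_I = (115 - 61/2)/2 = 169/4.

42.25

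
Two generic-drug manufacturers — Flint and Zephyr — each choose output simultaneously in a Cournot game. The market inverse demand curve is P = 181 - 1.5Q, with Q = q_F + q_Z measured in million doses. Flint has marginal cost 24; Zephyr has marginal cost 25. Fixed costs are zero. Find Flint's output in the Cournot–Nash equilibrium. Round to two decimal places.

35.11

Flint's profit: π_F = (181 - 1.5Q)q_F - (24q_F). Setting ∂π_F/∂q_F = 0: 157 - 3q_F - (3/2)(q_Z) = 0.
Zephyr's first-order condition: 156 - 3q_Z - (3/2)(q_F) = 0.
So q_F = (157 - (3/2)q_Z)/3 and q_Z = (156 - (3/2)q_F)/3.
Substituting one into the other gives q_F = 316/9 and q_Z = 310/9.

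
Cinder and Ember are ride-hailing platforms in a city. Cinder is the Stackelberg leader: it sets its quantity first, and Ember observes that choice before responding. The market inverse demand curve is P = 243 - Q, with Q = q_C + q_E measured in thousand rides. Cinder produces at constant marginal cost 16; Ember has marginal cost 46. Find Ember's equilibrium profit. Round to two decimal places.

The follower Ember best-responds to any q_C: π_E = (243 - Q)q_E - 46q_E.
Setting the follower's marginal profit to zero, 197 - q_C - 2q_E = 0, i.e. q_E = (197 - q_C)/2.
The leader anticipates this reaction. Substituting into P = 243 - Q gives P = 289/2 - (1/2)q_C, so π_C = (289/2 - (1/2)q_C)q_C - 16q_C.
Leader FOC: 257/2 - q_C = 0, so q_C = 257/2.
Then q_E = (197 - 257/2)/2 = 137/4.
Price P = 243 - 651/4 = 321/4.
Ember's profit: (321/4 - 46)·(137/4) = 1173.0625.

1173.06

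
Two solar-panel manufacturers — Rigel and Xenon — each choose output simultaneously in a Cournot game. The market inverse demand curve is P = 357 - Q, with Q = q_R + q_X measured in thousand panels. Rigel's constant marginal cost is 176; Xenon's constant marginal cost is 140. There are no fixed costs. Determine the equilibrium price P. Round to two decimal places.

Rigel's profit: π_R = (357 - Q)q_R - (176q_R). Setting ∂π_R/∂q_R = 0: 181 - 2q_R - (q_X) = 0.
Xenon's first-order condition: 217 - 2q_X - (q_R) = 0.
Rearranging gives the reaction functions q_R = (181 - q_X)/2 and q_X = (217 - q_R)/2.
Substituting one into the other gives q_R = 145/3 and q_X = 253/3.
Total output Q = 398/3, so price P = 357 - 398/3 = 673/3.

224.33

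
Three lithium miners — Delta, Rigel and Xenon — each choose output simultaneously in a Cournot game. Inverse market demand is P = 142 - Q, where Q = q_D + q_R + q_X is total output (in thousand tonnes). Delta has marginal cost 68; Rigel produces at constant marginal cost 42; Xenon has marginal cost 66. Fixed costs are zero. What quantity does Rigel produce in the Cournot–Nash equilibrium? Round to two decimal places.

37.50

Delta's profit: π_D = (142 - Q)q_D - (68q_D). Setting ∂π_D/∂q_D = 0: 74 - 2q_D - (q_R + q_X) = 0.
Rigel's first-order condition: 100 - 2q_R - (q_D + q_X) = 0.
Xenon's first-order condition: 76 - 2q_X - (q_D + q_R) = 0.
Summing all 3 equations gives 250 − 4Q = 0, hence Q = 125/2.
Back-substituting: q_D = (74 − 125/2) = 23/2, q_R = (100 − 125/2) = 75/2, q_X = (76 − 125/2) = 27/2.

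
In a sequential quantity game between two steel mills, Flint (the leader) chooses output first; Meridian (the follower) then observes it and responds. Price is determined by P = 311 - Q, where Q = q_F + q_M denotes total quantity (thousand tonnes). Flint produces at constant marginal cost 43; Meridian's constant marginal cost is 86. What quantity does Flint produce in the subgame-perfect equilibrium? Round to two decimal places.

Solve by backward induction. Given q_F, the follower Meridian maximises π_M = (311 - q_F - q_M)q_M - 86q_M.
Setting the follower's marginal profit to zero, 225 - q_F - 2q_M = 0, i.e. q_M = (225 - q_F)/2.
The leader anticipates this reaction. Substituting into P = 311 - Q gives P = 397/2 - (1/2)q_F, so π_F = (397/2 - (1/2)q_F)q_F - 43q_F.
The leader's first-order condition 311/2 - q_F = 0 yields q_F = 311/2.
Then q_M = (225 - 311/2)/2 = 139/4.

155.50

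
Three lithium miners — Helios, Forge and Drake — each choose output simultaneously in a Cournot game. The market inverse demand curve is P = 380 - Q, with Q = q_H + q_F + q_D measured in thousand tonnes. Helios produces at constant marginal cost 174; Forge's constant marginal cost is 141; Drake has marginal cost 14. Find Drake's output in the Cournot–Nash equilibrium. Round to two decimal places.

163.25

Helios's profit: π_H = (380 - Q)q_H - (174q_H). Setting ∂π_H/∂q_H = 0: 206 - 2q_H - (q_F + q_D) = 0.
Forge's profit: π_F = (380 - Q)q_F - (141q_F). Setting ∂π_F/∂q_F = 0: 239 - 2q_F - (q_H + q_D) = 0.
Drake's profit: π_D = (380 - Q)q_D - (14q_D). Setting ∂π_D/∂q_D = 0: 366 - 2q_D - (q_H + q_F) = 0.
Adding the 3 conditions: 811 − 2Q − 2Q = 0, i.e. Q = 811/4.
Back-substituting: q_H = (206 − 811/4) = 13/4, q_F = (239 − 811/4) = 145/4, q_D = (366 − 811/4) = 653/4.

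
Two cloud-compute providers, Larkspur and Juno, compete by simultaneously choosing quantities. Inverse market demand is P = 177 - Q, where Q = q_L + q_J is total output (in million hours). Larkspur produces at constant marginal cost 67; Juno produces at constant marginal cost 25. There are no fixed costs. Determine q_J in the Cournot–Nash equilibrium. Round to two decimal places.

Larkspur's profit: π_L = (177 - Q)q_L - (67q_L). Setting ∂π_L/∂q_L = 0: 110 - 2q_L - (q_J) = 0.
Juno's first-order condition: 152 - 2q_J - (q_L) = 0.
Best responses: q_L = (110 - q_J)/2, q_J = (152 - q_L)/2.
Substituting one into the other gives q_L = 68/3 and q_J = 194/3.

64.67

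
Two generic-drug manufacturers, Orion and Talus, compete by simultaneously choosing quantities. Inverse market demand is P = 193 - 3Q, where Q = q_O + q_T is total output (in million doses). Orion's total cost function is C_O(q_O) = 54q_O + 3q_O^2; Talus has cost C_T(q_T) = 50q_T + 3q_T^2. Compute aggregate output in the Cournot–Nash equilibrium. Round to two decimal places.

18.80

Orion's profit: π_O = (193 - 3Q)q_O - (54q_O + 3q_O²). Setting ∂π_O/∂q_O = 0: 139 - 12q_O - 3(q_T) = 0.
Talus's profit: π_T = (193 - 3Q)q_T - (50q_T + 3q_T²). Setting ∂π_T/∂q_T = 0: 143 - 12q_T - 3(q_O) = 0.
Best responses: q_O = (139 - 3q_T)/12, q_T = (143 - 3q_O)/12.
Solving the pair: q_O = 413/45, q_T = 433/45.
Total output Q = 413/45 + 433/45 = 94/5.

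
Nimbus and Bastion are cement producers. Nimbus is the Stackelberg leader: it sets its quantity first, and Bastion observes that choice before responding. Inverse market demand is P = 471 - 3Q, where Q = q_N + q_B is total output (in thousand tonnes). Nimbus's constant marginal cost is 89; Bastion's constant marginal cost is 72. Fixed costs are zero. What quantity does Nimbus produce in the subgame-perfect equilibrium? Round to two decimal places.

60.83

The follower Bastion best-responds to any q_N: π_B = (471 - 3Q)q_B - 72q_B.
Follower FOC: 399 - 3q_N - 6q_B = 0, so q_B(q_N) = (399 - 3q_N)/6.
Nimbus substitutes q_B(q_N) into its own profit: π_N = q_N(471 - 3q_N - (399 - 3q_N)/2) - 89q_N = (543/2 - (3/2)q_N)q_N - 89q_N.
Maximising: ∂π_N/∂q_N = 365/2 - 3q_N = 0, giving q_N = 365/6.
Then q_B = (399 - 3·(365/6))/6 = 433/12.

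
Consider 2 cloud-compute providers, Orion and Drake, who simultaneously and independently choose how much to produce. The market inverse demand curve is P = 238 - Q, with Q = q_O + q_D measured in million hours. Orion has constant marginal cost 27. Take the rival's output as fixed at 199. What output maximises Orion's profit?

6

With the rival's output fixed at 199, Orion's profit is π_O = (238 - 199 - q_O)q_O - (27q_O) = (39 - q_O)q_O - (27q_O).
∂π_O/∂q_O = 12 - 2q_O = 0, so q_O = 6.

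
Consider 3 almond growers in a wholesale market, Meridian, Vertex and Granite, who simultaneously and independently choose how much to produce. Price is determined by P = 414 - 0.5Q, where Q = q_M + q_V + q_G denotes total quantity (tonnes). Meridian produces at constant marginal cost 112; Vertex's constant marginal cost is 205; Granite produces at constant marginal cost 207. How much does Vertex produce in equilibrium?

Meridian's profit: π_M = (414 - 0.5Q)q_M - (112q_M). Setting ∂π_M/∂q_M = 0: 302 - q_M - (1/2)(q_V + q_G) = 0.
Vertex's first-order condition: 209 - q_V - (1/2)(q_M + q_G) = 0.
Granite's profit: π_G = (414 - 0.5Q)q_G - (207q_G). Setting ∂π_G/∂q_G = 0: 207 - q_G - (1/2)(q_M + q_V) = 0.
Summing all 3 equations gives 718 − 2Q = 0, hence Q = 359.
Back-substituting: q_M = (302 − 359/2)/(1/2) = 245, q_V = (209 − 359/2)/(1/2) = 59, q_G = (207 − 359/2)/(1/2) = 55.

59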